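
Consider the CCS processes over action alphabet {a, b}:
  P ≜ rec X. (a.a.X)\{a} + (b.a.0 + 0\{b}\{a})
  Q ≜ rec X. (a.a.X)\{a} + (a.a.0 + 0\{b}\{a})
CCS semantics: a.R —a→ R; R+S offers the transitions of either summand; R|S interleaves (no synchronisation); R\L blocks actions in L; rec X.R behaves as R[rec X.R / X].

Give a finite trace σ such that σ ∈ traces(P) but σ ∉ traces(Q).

P's transition system — 3 states:
  u0 = rec X. (a.a.X)\{a} + (b.a.0 + 0\{b}\{a}) has moves --b--▸ u1
  u1 = a.0 has moves --a--▸ u2
  u2 = 0 has moves (no moves)
Q's transition system — 3 states:
  v0 = rec X. (a.a.X)\{a} + (a.a.0 + 0\{b}\{a}) has moves --a--▸ v1
  v1 = a.0 has moves --a--▸ v2
  v2 = 0 has moves (no moves)
Trace ⟨b⟩ through P, begin at {u0}:
  [1] b ⇒ {u1}
  — P admits the full trace.
Trace ⟨b⟩ through Q, begin at {v0}:
  [1] b ⇒ no successor for Q

b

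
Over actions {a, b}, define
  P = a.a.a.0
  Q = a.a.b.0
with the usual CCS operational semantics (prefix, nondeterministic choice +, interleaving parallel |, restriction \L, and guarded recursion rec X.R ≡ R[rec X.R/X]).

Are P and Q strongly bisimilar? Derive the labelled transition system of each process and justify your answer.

P ≁ Q

P's transition system — 4 states:
  p0 = a.a.a.0 | ··a··> p1
  p1 = a.a.0 | ··a··> p2
  p2 = a.0 | ··a··> p3
  p3 = 0 | stopped
Q's transition system — 4 states:
  q0 = a.a.b.0 | ··a··> q1
  q1 = a.b.0 | ··a··> q2
  q2 = b.0 | ··b··> q3
  q3 = 0 | stopped
Partition-refinement fixed point:
  B0 = {p0}
  B1 = {p1}
  B2 = {p2}
  B3 = {p3, q3}
  B4 = {q0}
  B5 = {q1}
  B6 = {q2}
p0 ∈ B0, q0 ∈ B4 → different blocks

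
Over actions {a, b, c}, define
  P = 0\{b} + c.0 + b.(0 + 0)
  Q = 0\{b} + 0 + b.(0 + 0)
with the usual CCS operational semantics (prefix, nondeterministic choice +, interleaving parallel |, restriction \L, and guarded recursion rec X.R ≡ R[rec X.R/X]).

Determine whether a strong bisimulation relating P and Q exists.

P's transition system — 3 states:
  p0 = 0\{b} + c.0 + b.(0 + 0) :: -b-> p1, -c-> p2
  p1 = 0 + 0 :: ·
  p2 = 0 :: ·
Q's transition system — 2 states:
  q0 = 0\{b} + 0 + b.(0 + 0) :: -b-> q1
  q1 = 0 + 0 :: ·
Coarsest stable partition (strong bisimilarity classes):
  B0 = {p0}
  B1 = {p1, p2, q1}
  B2 = {q0}
p0 ∈ B0, q0 ∈ B2 → different blocks

NO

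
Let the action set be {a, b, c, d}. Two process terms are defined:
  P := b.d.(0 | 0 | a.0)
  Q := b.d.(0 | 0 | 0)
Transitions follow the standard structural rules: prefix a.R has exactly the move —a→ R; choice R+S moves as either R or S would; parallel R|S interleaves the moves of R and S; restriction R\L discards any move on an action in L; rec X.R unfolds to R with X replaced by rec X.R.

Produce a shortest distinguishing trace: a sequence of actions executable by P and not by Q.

Reachable graph of P (4 states):
  s0 = b.d.(0 | 0 | a.0) has moves =b=> s1
  s1 = d.(0 | 0 | a.0) has moves =d=> s2
  s2 = 0 | 0 | a.0 has moves =a=> s3
  s3 = 0 | 0 | 0 has moves ·
Reachable graph of Q (3 states):
  t0 = b.d.(0 | 0 | 0) has moves =b=> t1
  t1 = d.(0 | 0 | 0) has moves =d=> t2
  t2 = 0 | 0 | 0 has moves ·
Trace ⟨bda⟩ through P, begin at {s0}:
  step 1 (b): {s1}
  step 2 (d): {s2}
  step 3 (a): {s3}
  ✓ P
Trace ⟨bda⟩ through Q, begin at {t0}:
  step 1 (b): {t1}
  step 2 (d): {t2}
  step 3 (a): ∅  — Q cannot continue

bda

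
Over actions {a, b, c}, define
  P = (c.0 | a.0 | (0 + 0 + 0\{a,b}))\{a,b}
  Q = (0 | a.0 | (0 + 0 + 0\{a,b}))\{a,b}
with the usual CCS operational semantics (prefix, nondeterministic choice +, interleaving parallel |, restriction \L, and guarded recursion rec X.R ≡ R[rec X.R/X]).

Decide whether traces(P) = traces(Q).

LTS(P): 2 reachable states
  s0 = (c.0 | a.0 | (0 + 0 + 0\{a,b}))\{a,b} | --c--▸ s1
  s1 = (0 | a.0 | (0 + 0 + 0\{a,b}))\{a,b} | ∅
LTS(Q): 1 reachable states
  t0 = (0 | a.0 | (0 + 0 + 0\{a,b}))\{a,b} | ∅
Trace ⟨c⟩ through P, begin at {s0}:
  [1] c ⇒ {s1}
  — P admits the full trace.
Trace ⟨c⟩ through Q, begin at {t0}:
  [1] c ⇒ ∅  — Q cannot continue

trace-distinct — witness ⟨c⟩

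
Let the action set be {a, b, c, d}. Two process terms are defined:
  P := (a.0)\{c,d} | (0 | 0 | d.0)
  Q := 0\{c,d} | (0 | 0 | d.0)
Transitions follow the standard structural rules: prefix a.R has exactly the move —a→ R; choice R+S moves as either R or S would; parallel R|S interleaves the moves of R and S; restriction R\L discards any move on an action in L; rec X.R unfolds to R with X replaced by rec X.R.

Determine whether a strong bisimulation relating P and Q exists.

P's transition system — 4 states:
  m0 = (a.0)\{c,d} | (0 | 0 | d.0) ⊢ —a→ m1, —d→ m2
  m1 = 0\{c,d} | (0 | 0 | d.0) ⊢ —d→ m3
  m2 = (a.0)\{c,d} | (0 | 0 | 0) ⊢ —a→ m3
  m3 = 0\{c,d} | (0 | 0 | 0) ⊢ (no moves)
Q's transition system — 2 states:
  n0 = 0\{c,d} | (0 | 0 | d.0) ⊢ —d→ n1
  n1 = 0\{c,d} | (0 | 0 | 0) ⊢ (no moves)
Coarsest stable partition (strong bisimilarity classes):
  B0 = {m0}
  B1 = {m2}
  B2 = {m3, n1}
  B3 = {m1, n0}
m0 ∈ B0, n0 ∈ B3 → different blocks

not bisimilar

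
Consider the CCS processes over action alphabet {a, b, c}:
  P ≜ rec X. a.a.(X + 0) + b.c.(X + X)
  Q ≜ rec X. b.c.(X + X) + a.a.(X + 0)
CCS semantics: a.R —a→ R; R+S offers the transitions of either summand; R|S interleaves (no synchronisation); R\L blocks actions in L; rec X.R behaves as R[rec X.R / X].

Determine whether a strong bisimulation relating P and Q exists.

P's transition system — 5 states:
  p0 = rec X. a.a.(X + 0) + b.c.(X + X) | --a--▸ p1, --b--▸ p2
  p1 = a.((rec X. a.a.(X + 0) + b.c.(X + X)) + 0) | --a--▸ p3
  p2 = c.((rec X. a.a.(X + 0) + b.c.(X + X)) + (rec X. a.a.(X + 0) + b.c.(X + X))) | --c--▸ p4
  p3 = (rec X. a.a.(X + 0) + b.c.(X + X)) + 0 | --a--▸ p1, --b--▸ p2
  p4 = (rec X. a.a.(X + 0) + b.c.(X + X)) + (rec X. a.a.(X + 0) + b.c.(X + X)) | --a--▸ p1, --b--▸ p2
Q's transition system — 5 states:
  q0 = rec X. b.c.(X + X) + a.a.(X + 0) | --a--▸ q1, --b--▸ q2
  q1 = a.((rec X. b.c.(X + X) + a.a.(X + 0)) + 0) | --a--▸ q3
  q2 = c.((rec X. b.c.(X + X) + a.a.(X + 0)) + (rec X. b.c.(X + X) + a.a.(X + 0))) | --c--▸ q4
  q3 = (rec X. b.c.(X + X) + a.a.(X + 0)) + 0 | --a--▸ q1, --b--▸ q2
  q4 = (rec X. b.c.(X + X) + a.a.(X + 0)) + (rec X. b.c.(X + X) + a.a.(X + 0)) | --a--▸ q1, --b--▸ q2
Bisimilarity quotient blocks:
  B0 = {p0, p3, p4, q0, q3, q4}
  B1 = {p2, q2}
  B2 = {p1, q1}
p0 ∈ B0, q0 ∈ B0 → same block

bisimilar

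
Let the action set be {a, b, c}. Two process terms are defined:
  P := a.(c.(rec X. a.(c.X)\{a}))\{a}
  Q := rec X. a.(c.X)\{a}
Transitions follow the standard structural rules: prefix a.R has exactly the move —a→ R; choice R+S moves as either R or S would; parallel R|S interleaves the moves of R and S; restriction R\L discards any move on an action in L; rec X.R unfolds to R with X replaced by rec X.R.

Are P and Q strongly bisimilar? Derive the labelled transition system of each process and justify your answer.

P's transition system — 3 states:
  s0 = a.(c.(rec X. a.(c.X)\{a}))\{a} | =a=> s1
  s1 = (c.(rec X. a.(c.X)\{a}))\{a} | =c=> s2
  s2 = (rec X. a.(c.X)\{a})\{a} | stopped
Q's transition system — 3 states:
  t0 = rec X. a.(c.X)\{a} | =a=> t1
  t1 = (c.(rec X. a.(c.X)\{a}))\{a} | =c=> t2
  t2 = (rec X. a.(c.X)\{a})\{a} | stopped
Coarsest stable partition (strong bisimilarity classes):
  B0 = {s0, t0}
  B1 = {s1, t1}
  B2 = {s2, t2}
s0 ∈ B0, t0 ∈ B0 → same block

bisimilar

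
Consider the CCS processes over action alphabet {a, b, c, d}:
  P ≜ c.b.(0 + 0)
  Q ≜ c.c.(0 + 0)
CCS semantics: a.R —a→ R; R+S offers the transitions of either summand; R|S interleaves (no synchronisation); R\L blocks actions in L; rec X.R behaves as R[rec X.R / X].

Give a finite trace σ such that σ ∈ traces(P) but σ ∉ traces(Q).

cb

LTS(P): 3 reachable states
  m0 = c.b.(0 + 0) has moves ··c··> m1
  m1 = b.(0 + 0) has moves ··b··> m2
  m2 = 0 + 0 has moves ∅
LTS(Q): 3 reachable states
  n0 = c.c.(0 + 0) has moves ··c··> n1
  n1 = c.(0 + 0) has moves ··c··> n2
  n2 = 0 + 0 has moves ∅
Executing cb from P (initial set {m0}):
  step 1 (c): {m1}
  step 2 (b): {m2}
  ✓ P
Executing cb from Q (initial set {n0}):
  step 1 (c): {n1}
  step 2 (b): no successor for Q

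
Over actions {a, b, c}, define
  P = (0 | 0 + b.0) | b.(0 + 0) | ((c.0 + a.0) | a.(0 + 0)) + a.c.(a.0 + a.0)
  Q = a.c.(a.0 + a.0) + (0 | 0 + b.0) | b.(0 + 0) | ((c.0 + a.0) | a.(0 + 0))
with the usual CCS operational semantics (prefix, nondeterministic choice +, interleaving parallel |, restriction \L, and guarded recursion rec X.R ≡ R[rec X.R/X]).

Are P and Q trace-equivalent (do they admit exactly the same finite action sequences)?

trace-equivalent

Reachable graph of P (19 states):
  m0 = (0 | 0 + b.0) | b.(0 + 0) | ((c.0 + a.0) | a.(0 + 0)) + a.c.(a.0 + a.0) :: --a--▸ m1, --a--▸ m2, --a--▸ m3, --b--▸ m4, --b--▸ m5, --c--▸ m2
  m1 = (0 | 0 + b.0) | b.(0 + 0) | ((c.0 + a.0) | (0 + 0)) :: --a--▸ m6, --b--▸ m7, --b--▸ m8, --c--▸ m6
  m2 = (0 | 0 + b.0) | b.(0 + 0) | (0 | a.(0 + 0)) :: --a--▸ m6, --b--▸ m10, --b--▸ m9
  m3 = c.(a.0 + a.0) :: --c--▸ m11
  m4 = (0 | 0 + b.0) | (0 + 0) | ((c.0 + a.0) | a.(0 + 0)) :: --a--▸ m7, --a--▸ m9, --b--▸ m12, --c--▸ m9
  m5 = 0 | b.(0 + 0) | ((c.0 + a.0) | a.(0 + 0)) :: --a--▸ m10, --a--▸ m8, --b--▸ m12, --c--▸ m10
  m6 = (0 | 0 + b.0) | b.(0 + 0) | (0 | (0 + 0)) :: --b--▸ m13, --b--▸ m14
  m7 = (0 | 0 + b.0) | (0 + 0) | ((c.0 + a.0) | (0 + 0)) :: --a--▸ m13, --b--▸ m15, --c--▸ m13
  m8 = 0 | b.(0 + 0) | ((c.0 + a.0) | (0 + 0)) :: --a--▸ m14, --b--▸ m15, --c--▸ m14
  m9 = (0 | 0 + b.0) | (0 + 0) | (0 | a.(0 + 0)) :: --a--▸ m13, --b--▸ m16
  m10 = 0 | b.(0 + 0) | (0 | a.(0 + 0)) :: --a--▸ m14, --b--▸ m16
  m11 = a.0 + a.0 :: --a--▸ m17
  m12 = 0 | (0 + 0) | ((c.0 + a.0) | a.(0 + 0)) :: --a--▸ m15, --a--▸ m16, --c--▸ m16
  m13 = (0 | 0 + b.0) | (0 + 0) | (0 | (0 + 0)) :: --b--▸ m18
  m14 = 0 | b.(0 + 0) | (0 | (0 + 0)) :: --b--▸ m18
  m15 = 0 | (0 + 0) | ((c.0 + a.0) | (0 + 0)) :: --a--▸ m18, --c--▸ m18
  m16 = 0 | (0 + 0) | (0 | a.(0 + 0)) :: --a--▸ m18
  m17 = 0 :: deadlocked
  m18 = 0 | (0 + 0) | (0 | (0 + 0)) :: deadlocked
Reachable graph of Q (19 states):
  n0 = a.c.(a.0 + a.0) + (0 | 0 + b.0) | b.(0 + 0) | ((c.0 + a.0) | a.(0 + 0)) :: --a--▸ n1, --a--▸ n2, --a--▸ n3, --b--▸ n4, --b--▸ n5, --c--▸ n2
  n1 = (0 | 0 + b.0) | b.(0 + 0) | ((c.0 + a.0) | (0 + 0)) :: --a--▸ n6, --b--▸ n7, --b--▸ n8, --c--▸ n6
  n2 = (0 | 0 + b.0) | b.(0 + 0) | (0 | a.(0 + 0)) :: --a--▸ n6, --b--▸ n10, --b--▸ n9
  n3 = c.(a.0 + a.0) :: --c--▸ n11
  n4 = (0 | 0 + b.0) | (0 + 0) | ((c.0 + a.0) | a.(0 + 0)) :: --a--▸ n7, --a--▸ n9, --b--▸ n12, --c--▸ n9
  n5 = 0 | b.(0 + 0) | ((c.0 + a.0) | a.(0 + 0)) :: --a--▸ n10, --a--▸ n8, --b--▸ n12, --c--▸ n10
  n6 = (0 | 0 + b.0) | b.(0 + 0) | (0 | (0 + 0)) :: --b--▸ n13, --b--▸ n14
  n7 = (0 | 0 + b.0) | (0 + 0) | ((c.0 + a.0) | (0 + 0)) :: --a--▸ n13, --b--▸ n15, --c--▸ n13
  n8 = 0 | b.(0 + 0) | ((c.0 + a.0) | (0 + 0)) :: --a--▸ n14, --b--▸ n15, --c--▸ n14
  n9 = (0 | 0 + b.0) | (0 + 0) | (0 | a.(0 + 0)) :: --a--▸ n13, --b--▸ n16
  n10 = 0 | b.(0 + 0) | (0 | a.(0 + 0)) :: --a--▸ n14, --b--▸ n16
  n11 = a.0 + a.0 :: --a--▸ n17
  n12 = 0 | (0 + 0) | ((c.0 + a.0) | a.(0 + 0)) :: --a--▸ n15, --a--▸ n16, --c--▸ n16
  n13 = (0 | 0 + b.0) | (0 + 0) | (0 | (0 + 0)) :: --b--▸ n18
  n14 = 0 | b.(0 + 0) | (0 | (0 + 0)) :: --b--▸ n18
  n15 = 0 | (0 + 0) | ((c.0 + a.0) | (0 + 0)) :: --a--▸ n18, --c--▸ n18
  n16 = 0 | (0 + 0) | (0 | a.(0 + 0)) :: --a--▸ n18
  n17 = 0 :: deadlocked
  n18 = 0 | (0 + 0) | (0 | (0 + 0)) :: deadlocked
Partition-refinement fixed point:
  B0 = {m0, n0}
  B1 = {m3, n3}
  B2 = {m11, m16, n11, n16}
  B3 = {m17, m18, n17, n18}
  B4 = {m4, m5, n4, n5}
  B5 = {m10, m9, n10, n9}
  B6 = {m13, m14, n13, n14}
  B7 = {m7, m8, n7, n8}
  B8 = {m15, n15}
  B9 = {m12, n12}
  B10 = {m1, n1}
  B11 = {m6, n6}
  B12 = {m2, n2}
m0 ∈ B0, n0 ∈ B0 → same block
Bisimilar ⇒ trace-equivalent.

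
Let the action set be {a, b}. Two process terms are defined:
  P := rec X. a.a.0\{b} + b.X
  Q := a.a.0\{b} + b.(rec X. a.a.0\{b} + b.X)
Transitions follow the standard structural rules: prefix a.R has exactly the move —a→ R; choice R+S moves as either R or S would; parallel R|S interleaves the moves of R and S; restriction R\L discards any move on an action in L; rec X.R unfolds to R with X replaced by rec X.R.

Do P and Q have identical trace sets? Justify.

YES

LTS(P): 3 reachable states
  s0 = rec X. a.a.0\{b} + b.X ⊢ —a→ s1, —b→ s0
  s1 = a.0\{b} ⊢ —a→ s2
  s2 = 0\{b} ⊢ ∅
LTS(Q): 4 reachable states
  t0 = a.a.0\{b} + b.(rec X. a.a.0\{b} + b.X) ⊢ —a→ t1, —b→ t2
  t1 = a.0\{b} ⊢ —a→ t3
  t2 = rec X. a.a.0\{b} + b.X ⊢ —a→ t1, —b→ t2
  t3 = 0\{b} ⊢ ∅
Coarsest stable partition (strong bisimilarity classes):
  B0 = {s0, t0, t2}
  B1 = {s1, t1}
  B2 = {s2, t3}
s0 ∈ B0, t0 ∈ B0 → same block
Bisimilar ⇒ trace-equivalent.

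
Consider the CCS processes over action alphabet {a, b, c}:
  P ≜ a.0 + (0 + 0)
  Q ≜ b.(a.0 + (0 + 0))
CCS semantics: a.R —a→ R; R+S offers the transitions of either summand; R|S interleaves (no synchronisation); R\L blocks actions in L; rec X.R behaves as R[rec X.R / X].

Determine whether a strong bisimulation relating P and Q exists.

P ≁ Q

Reachable graph of P (2 states):
  s0 = a.0 + (0 + 0) has moves --a--▸ s1
  s1 = 0 has moves deadlocked
Reachable graph of Q (3 states):
  t0 = b.(a.0 + (0 + 0)) has moves --b--▸ t1
  t1 = a.0 + (0 + 0) has moves --a--▸ t2
  t2 = 0 has moves deadlocked
Partition-refinement fixed point:
  B0 = {s0, t1}
  B1 = {s1, t2}
  B2 = {t0}
s0 ∈ B0, t0 ∈ B2 → different blocks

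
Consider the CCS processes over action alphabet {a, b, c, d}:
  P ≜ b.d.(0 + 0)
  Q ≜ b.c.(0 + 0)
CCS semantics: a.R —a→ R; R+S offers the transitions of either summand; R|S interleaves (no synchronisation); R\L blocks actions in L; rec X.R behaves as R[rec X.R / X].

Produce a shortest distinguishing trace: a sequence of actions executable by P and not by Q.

bd

P's transition system — 3 states:
  u0 = b.d.(0 + 0) :: ··b··> u1
  u1 = d.(0 + 0) :: ··d··> u2
  u2 = 0 + 0 :: stopped
Q's transition system — 3 states:
  v0 = b.c.(0 + 0) :: ··b··> v1
  v1 = c.(0 + 0) :: ··c··> v2
  v2 = 0 + 0 :: stopped
Executing bd from P (initial set {u0}):
  [1] b ⇒ {u1}
  [2] d ⇒ {u2}
  ✓ P
Executing bd from Q (initial set {v0}):
  [1] b ⇒ {v1}
  [2] d ⇒ ∅  — Q cannot continue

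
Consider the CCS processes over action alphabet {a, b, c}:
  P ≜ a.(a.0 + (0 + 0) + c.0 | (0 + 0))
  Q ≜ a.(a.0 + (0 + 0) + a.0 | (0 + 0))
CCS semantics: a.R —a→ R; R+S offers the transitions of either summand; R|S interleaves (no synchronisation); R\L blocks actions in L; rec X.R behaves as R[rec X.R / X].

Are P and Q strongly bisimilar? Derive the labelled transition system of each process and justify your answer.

P's transition system — 4 states:
  p0 = a.(a.0 + (0 + 0) + c.0 | (0 + 0)) :: -a-> p1
  p1 = a.0 + (0 + 0) + c.0 | (0 + 0) :: -a-> p2, -c-> p3
  p2 = 0 :: ∅
  p3 = 0 | (0 + 0) :: ∅
Q's transition system — 4 states:
  q0 = a.(a.0 + (0 + 0) + a.0 | (0 + 0)) :: -a-> q1
  q1 = a.0 + (0 + 0) + a.0 | (0 + 0) :: -a-> q2, -a-> q3
  q2 = 0 :: ∅
  q3 = 0 | (0 + 0) :: ∅
Coarsest stable partition (strong bisimilarity classes):
  B0 = {p0}
  B1 = {p1}
  B2 = {p2, p3, q2, q3}
  B3 = {q0}
  B4 = {q1}
p0 ∈ B0, q0 ∈ B3 → different blocks

P ≁ Q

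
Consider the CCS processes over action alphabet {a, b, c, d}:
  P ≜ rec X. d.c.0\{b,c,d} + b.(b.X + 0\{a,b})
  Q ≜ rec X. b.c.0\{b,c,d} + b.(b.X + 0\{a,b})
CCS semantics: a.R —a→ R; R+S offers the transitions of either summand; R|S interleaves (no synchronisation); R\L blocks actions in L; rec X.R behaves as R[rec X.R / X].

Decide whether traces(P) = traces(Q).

LTS(P): 4 reachable states
  s0 = rec X. d.c.0\{b,c,d} + b.(b.X + 0\{a,b}) has moves ··b··> s1, ··d··> s2
  s1 = b.(rec X. d.c.0\{b,c,d} + b.(b.X + 0\{a,b})) + 0\{a,b} has moves ··b··> s0
  s2 = c.0\{b,c,d} has moves ··c··> s3
  s3 = 0\{b,c,d} has moves ·
LTS(Q): 4 reachable states
  t0 = rec X. b.c.0\{b,c,d} + b.(b.X + 0\{a,b}) has moves ··b··> t1, ··b··> t2
  t1 = b.(rec X. b.c.0\{b,c,d} + b.(b.X + 0\{a,b})) + 0\{a,b} has moves ··b··> t0
  t2 = c.0\{b,c,d} has moves ··c··> t3
  t3 = 0\{b,c,d} has moves ·
Executing d from P (initial set {s0}):
  after d @ step 1: {s2}
  ✓ P
Executing d from Q (initial set {t0}):
  after d @ step 1: ∅ (Q stuck)

trace-distinct — witness ⟨d⟩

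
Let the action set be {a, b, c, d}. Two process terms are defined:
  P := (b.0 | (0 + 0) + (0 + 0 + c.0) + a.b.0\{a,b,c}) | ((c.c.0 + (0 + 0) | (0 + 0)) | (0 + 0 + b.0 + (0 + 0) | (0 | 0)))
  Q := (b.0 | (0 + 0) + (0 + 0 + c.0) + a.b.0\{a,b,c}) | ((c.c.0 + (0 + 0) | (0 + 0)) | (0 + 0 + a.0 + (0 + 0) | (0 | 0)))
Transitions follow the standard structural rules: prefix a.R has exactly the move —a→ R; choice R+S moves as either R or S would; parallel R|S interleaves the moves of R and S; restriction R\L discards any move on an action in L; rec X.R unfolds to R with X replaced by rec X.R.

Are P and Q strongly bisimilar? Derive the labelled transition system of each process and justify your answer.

NO

P's transition system — 30 states:
  m0 = (b.0 | (0 + 0) + (0 + 0 + c.0) + a.b.0\{a,b,c}) | ((c.c.0 + (0 + 0) | (0 + 0)) | (0 + 0 + b.0 + (0 + 0) | (0 | 0))) has moves -a-> m1, -b-> m2, -b-> m3, -c-> m4, -c-> m5
  m1 = b.0\{a,b,c} | ((c.c.0 + (0 + 0) | (0 + 0)) | (0 + 0 + b.0 + (0 + 0) | (0 | 0))) has moves -b-> m6, -b-> m7, -c-> m8
  m2 = (b.0 | (0 + 0) + (0 + 0 + c.0) + a.b.0\{a,b,c}) | ((c.c.0 + (0 + 0) | (0 + 0)) | 0) has moves -a-> m7, -b-> m9, -c-> m10, -c-> m11
  m3 = 0 | (0 + 0) | ((c.c.0 + (0 + 0) | (0 + 0)) | (0 + 0 + b.0 + (0 + 0) | (0 | 0))) has moves -b-> m9, -c-> m12
  m4 = (b.0 | (0 + 0) + (0 + 0 + c.0) + a.b.0\{a,b,c}) | (c.0 | (0 + 0 + b.0 + (0 + 0) | (0 | 0))) has moves -a-> m8, -b-> m10, -b-> m12, -c-> m13, -c-> m14
  m5 = 0 | ((c.c.0 + (0 + 0) | (0 + 0)) | (0 + 0 + b.0 + (0 + 0) | (0 | 0))) has moves -b-> m11, -c-> m14
  m6 = 0\{a,b,c} | ((c.c.0 + (0 + 0) | (0 + 0)) | (0 + 0 + b.0 + (0 + 0) | (0 | 0))) has moves -b-> m15, -c-> m16
  m7 = b.0\{a,b,c} | ((c.c.0 + (0 + 0) | (0 + 0)) | 0) has moves -b-> m15, -c-> m17
  m8 = b.0\{a,b,c} | (c.0 | (0 + 0 + b.0 + (0 + 0) | (0 | 0))) has moves -b-> m16, -b-> m17, -c-> m18
  m9 = 0 | (0 + 0) | ((c.c.0 + (0 + 0) | (0 + 0)) | 0) has moves -c-> m19
  m10 = (b.0 | (0 + 0) + (0 + 0 + c.0) + a.b.0\{a,b,c}) | (c.0 | 0) has moves -a-> m17, -b-> m19, -c-> m20, -c-> m21
  m11 = 0 | ((c.c.0 + (0 + 0) | (0 + 0)) | 0) has moves -c-> m21
  m12 = 0 | (0 + 0) | (c.0 | (0 + 0 + b.0 + (0 + 0) | (0 | 0))) has moves -b-> m19, -c-> m22
  m13 = (b.0 | (0 + 0) + (0 + 0 + c.0) + a.b.0\{a,b,c}) | (0 | (0 + 0 + b.0 + (0 + 0) | (0 | 0))) has moves -a-> m18, -b-> m20, -b-> m22, -c-> m23
  m14 = 0 | (c.0 | (0 + 0 + b.0 + (0 + 0) | (0 | 0))) has moves -b-> m21, -c-> m23
  m15 = 0\{a,b,c} | ((c.c.0 + (0 + 0) | (0 + 0)) | 0) has moves -c-> m24
  m16 = 0\{a,b,c} | (c.0 | (0 + 0 + b.0 + (0 + 0) | (0 | 0))) has moves -b-> m24, -c-> m25
  m17 = b.0\{a,b,c} | (c.0 | 0) has moves -b-> m24, -c-> m26
  m18 = b.0\{a,b,c} | (0 | (0 + 0 + b.0 + (0 + 0) | (0 | 0))) has moves -b-> m25, -b-> m26
  m19 = 0 | (0 + 0) | (c.0 | 0) has moves -c-> m27
  m20 = (b.0 | (0 + 0) + (0 + 0 + c.0) + a.b.0\{a,b,c}) | (0 | 0) has moves -a-> m26, -b-> m27, -c-> m28
  m21 = 0 | (c.0 | 0) has moves -c-> m28
  m22 = 0 | (0 + 0) | (0 | (0 + 0 + b.0 + (0 + 0) | (0 | 0))) has moves -b-> m27
  m23 = 0 | (0 | (0 + 0 + b.0 + (0 + 0) | (0 | 0))) has moves -b-> m28
  m24 = 0\{a,b,c} | (c.0 | 0) has moves -c-> m29
  m25 = 0\{a,b,c} | (0 | (0 + 0 + b.0 + (0 + 0) | (0 | 0))) has moves -b-> m29
  m26 = b.0\{a,b,c} | (0 | 0) has moves -b-> m29
  m27 = 0 | (0 + 0) | (0 | 0) has moves stopped
  m28 = 0 | (0 | 0) has moves stopped
  m29 = 0\{a,b,c} | (0 | 0) has moves stopped
Q's transition system — 30 states:
  n0 = (b.0 | (0 + 0) + (0 + 0 + c.0) + a.b.0\{a,b,c}) | ((c.c.0 + (0 + 0) | (0 + 0)) | (0 + 0 + a.0 + (0 + 0) | (0 | 0))) has moves -a-> n1, -a-> n2, -b-> n3, -c-> n4, -c-> n5
  n1 = (b.0 | (0 + 0) + (0 + 0 + c.0) + a.b.0\{a,b,c}) | ((c.c.0 + (0 + 0) | (0 + 0)) | 0) has moves -a-> n6, -b-> n7, -c-> n8, -c-> n9
  n2 = b.0\{a,b,c} | ((c.c.0 + (0 + 0) | (0 + 0)) | (0 + 0 + a.0 + (0 + 0) | (0 | 0))) has moves -a-> n6, -b-> n10, -c-> n11
  n3 = 0 | (0 + 0) | ((c.c.0 + (0 + 0) | (0 + 0)) | (0 + 0 + a.0 + (0 + 0) | (0 | 0))) has moves -a-> n7, -c-> n12
  n4 = (b.0 | (0 + 0) + (0 + 0 + c.0) + a.b.0\{a,b,c}) | (c.0 | (0 + 0 + a.0 + (0 + 0) | (0 | 0))) has moves -a-> n11, -a-> n8, -b-> n12, -c-> n13, -c-> n14
  n5 = 0 | ((c.c.0 + (0 + 0) | (0 + 0)) | (0 + 0 + a.0 + (0 + 0) | (0 | 0))) has moves -a-> n9, -c-> n14
  n6 = b.0\{a,b,c} | ((c.c.0 + (0 + 0) | (0 + 0)) | 0) has moves -b-> n15, -c-> n16
  n7 = 0 | (0 + 0) | ((c.c.0 + (0 + 0) | (0 + 0)) | 0) has moves -c-> n17
  n8 = (b.0 | (0 + 0) + (0 + 0 + c.0) + a.b.0\{a,b,c}) | (c.0 | 0) has moves -a-> n16, -b-> n17, -c-> n18, -c-> n19
  n9 = 0 | ((c.c.0 + (0 + 0) | (0 + 0)) | 0) has moves -c-> n19
  n10 = 0\{a,b,c} | ((c.c.0 + (0 + 0) | (0 + 0)) | (0 + 0 + a.0 + (0 + 0) | (0 | 0))) has moves -a-> n15, -c-> n20
  n11 = b.0\{a,b,c} | (c.0 | (0 + 0 + a.0 + (0 + 0) | (0 | 0))) has moves -a-> n16, -b-> n20, -c-> n21
  n12 = 0 | (0 + 0) | (c.0 | (0 + 0 + a.0 + (0 + 0) | (0 | 0))) has moves -a-> n17, -c-> n22
  n13 = (b.0 | (0 + 0) + (0 + 0 + c.0) + a.b.0\{a,b,c}) | (0 | (0 + 0 + a.0 + (0 + 0) | (0 | 0))) has moves -a-> n18, -a-> n21, -b-> n22, -c-> n23
  n14 = 0 | (c.0 | (0 + 0 + a.0 + (0 + 0) | (0 | 0))) has moves -a-> n19, -c-> n23
  n15 = 0\{a,b,c} | ((c.c.0 + (0 + 0) | (0 + 0)) | 0) has moves -c-> n24
  n16 = b.0\{a,b,c} | (c.0 | 0) has moves -b-> n24, -c-> n25
  n17 = 0 | (0 + 0) | (c.0 | 0) has moves -c-> n26
  n18 = (b.0 | (0 + 0) + (0 + 0 + c.0) + a.b.0\{a,b,c}) | (0 | 0) has moves -a-> n25, -b-> n26, -c-> n27
  n19 = 0 | (c.0 | 0) has moves -c-> n27
  n20 = 0\{a,b,c} | (c.0 | (0 + 0 + a.0 + (0 + 0) | (0 | 0))) has moves -a-> n24, -c-> n28
  n21 = b.0\{a,b,c} | (0 | (0 + 0 + a.0 + (0 + 0) | (0 | 0))) has moves -a-> n25, -b-> n28
  n22 = 0 | (0 + 0) | (0 | (0 + 0 + a.0 + (0 + 0) | (0 | 0))) has moves -a-> n26
  n23 = 0 | (0 | (0 + 0 + a.0 + (0 + 0) | (0 | 0))) has moves -a-> n27
  n24 = 0\{a,b,c} | (c.0 | 0) has moves -c-> n29
  n25 = b.0\{a,b,c} | (0 | 0) has moves -b-> n29
  n26 = 0 | (0 + 0) | (0 | 0) has moves stopped
  n27 = 0 | (0 | 0) has moves stopped
  n28 = 0\{a,b,c} | (0 | (0 + 0 + a.0 + (0 + 0) | (0 | 0))) has moves -a-> n29
  n29 = 0\{a,b,c} | (0 | 0) has moves stopped
Coarsest stable partition (strong bisimilarity classes):
  B0 = {m0}
  B1 = {m3, m5, m6, m7, n6}
  B2 = {m12, m14, m16, m17, n16}
  B3 = {m22, m23, m25, m26, n25}
  B4 = {m27, m28, m29, n26, n27, n29}
  B5 = {m19, m21, m24, n17, n19, n24}
  B6 = {m11, m15, m9, n15, n7, n9}
  B7 = {m4}
  B8 = {m10, n8}
  B9 = {m20, n18}
  B10 = {m13}
  B11 = {m18}
  B12 = {m8}
  B13 = {m2, n1}
  B14 = {m1}
  B15 = {n0}
  B16 = {n2}
  B17 = {n11}
  B18 = {n12, n14, n20}
  B19 = {n22, n23, n28}
  B20 = {n21}
  B21 = {n10, n3, n5}
  B22 = {n4}
  B23 = {n13}
m0 ∈ B0, n0 ∈ B15 → different blocks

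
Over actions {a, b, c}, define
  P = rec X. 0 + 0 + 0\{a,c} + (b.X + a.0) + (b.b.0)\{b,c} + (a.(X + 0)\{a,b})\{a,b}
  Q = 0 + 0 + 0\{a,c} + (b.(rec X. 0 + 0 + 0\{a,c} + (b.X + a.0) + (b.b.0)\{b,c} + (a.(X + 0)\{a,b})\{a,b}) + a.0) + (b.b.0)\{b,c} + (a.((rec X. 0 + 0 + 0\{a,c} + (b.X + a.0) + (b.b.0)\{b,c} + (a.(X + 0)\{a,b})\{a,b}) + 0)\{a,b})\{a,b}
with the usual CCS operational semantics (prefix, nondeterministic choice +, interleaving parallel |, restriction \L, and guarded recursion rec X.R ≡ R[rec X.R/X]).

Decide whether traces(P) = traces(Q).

trace-equivalent

P's transition system — 2 states:
  s0 = rec X. 0 + 0 + 0\{a,c} + (b.X + a.0) + (b.b.0)\{b,c} + (a.(X + 0)\{a,b})\{a,b} ⊢ -a-> s1, -b-> s0
  s1 = 0 ⊢ ∅
Q's transition system — 3 states:
  t0 = 0 + 0 + 0\{a,c} + (b.(rec X. 0 + 0 + 0\{a,c} + (b.X + a.0) + (b.b.0)\{b,c} + (a.(X + 0)\{a,b})\{a,b}) + a.0) + (b.b.0)\{b,c} + (a.((rec X. 0 + 0 + 0\{a,c} + (b.X + a.0) + (b.b.0)\{b,c} + (a.(X + 0)\{a,b})\{a,b}) + 0)\{a,b})\{a,b} ⊢ -a-> t1, -b-> t2
  t1 = 0 ⊢ ∅
  t2 = rec X. 0 + 0 + 0\{a,c} + (b.X + a.0) + (b.b.0)\{b,c} + (a.(X + 0)\{a,b})\{a,b} ⊢ -a-> t1, -b-> t2
Partition-refinement fixed point:
  B0 = {s0, t0, t2}
  B1 = {s1, t1}
s0 ∈ B0, t0 ∈ B0 → same block
Bisimilar ⇒ trace-equivalent.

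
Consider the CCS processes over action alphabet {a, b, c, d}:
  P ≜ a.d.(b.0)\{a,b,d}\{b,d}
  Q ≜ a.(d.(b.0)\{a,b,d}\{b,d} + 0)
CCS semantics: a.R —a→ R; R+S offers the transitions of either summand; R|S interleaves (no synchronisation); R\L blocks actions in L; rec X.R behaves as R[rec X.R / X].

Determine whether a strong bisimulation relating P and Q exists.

Reachable graph of P (3 states):
  s0 = a.d.(b.0)\{a,b,d}\{b,d} | -a-> s1
  s1 = d.(b.0)\{a,b,d}\{b,d} | -d-> s2
  s2 = (b.0)\{a,b,d}\{b,d} | ·
Reachable graph of Q (3 states):
  t0 = a.(d.(b.0)\{a,b,d}\{b,d} + 0) | -a-> t1
  t1 = d.(b.0)\{a,b,d}\{b,d} + 0 | -d-> t2
  t2 = (b.0)\{a,b,d}\{b,d} | ·
Bisimilarity quotient blocks:
  B0 = {s0, t0}
  B1 = {s1, t1}
  B2 = {s2, t2}
s0 ∈ B0, t0 ∈ B0 → same block

YES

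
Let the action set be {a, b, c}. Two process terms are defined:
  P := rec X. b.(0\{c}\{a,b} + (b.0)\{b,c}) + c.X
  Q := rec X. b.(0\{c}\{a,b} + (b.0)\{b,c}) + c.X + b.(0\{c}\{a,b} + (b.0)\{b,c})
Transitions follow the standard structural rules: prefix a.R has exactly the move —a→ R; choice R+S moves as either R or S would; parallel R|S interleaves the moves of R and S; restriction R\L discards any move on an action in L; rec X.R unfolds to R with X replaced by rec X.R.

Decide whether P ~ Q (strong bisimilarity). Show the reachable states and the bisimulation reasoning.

P's transition system — 2 states:
  s0 = rec X. b.(0\{c}\{a,b} + (b.0)\{b,c}) + c.X → ··b··> s1, ··c··> s0
  s1 = 0\{c}\{a,b} + (b.0)\{b,c} → ∅
Q's transition system — 2 states:
  t0 = rec X. b.(0\{c}\{a,b} + (b.0)\{b,c}) + c.X + b.(0\{c}\{a,b} + (b.0)\{b,c}) → ··b··> t1, ··c··> t0
  t1 = 0\{c}\{a,b} + (b.0)\{b,c} → ∅
Bisimilarity quotient blocks:
  B0 = {s0, t0}
  B1 = {s1, t1}
s0 ∈ B0, t0 ∈ B0 → same block

YES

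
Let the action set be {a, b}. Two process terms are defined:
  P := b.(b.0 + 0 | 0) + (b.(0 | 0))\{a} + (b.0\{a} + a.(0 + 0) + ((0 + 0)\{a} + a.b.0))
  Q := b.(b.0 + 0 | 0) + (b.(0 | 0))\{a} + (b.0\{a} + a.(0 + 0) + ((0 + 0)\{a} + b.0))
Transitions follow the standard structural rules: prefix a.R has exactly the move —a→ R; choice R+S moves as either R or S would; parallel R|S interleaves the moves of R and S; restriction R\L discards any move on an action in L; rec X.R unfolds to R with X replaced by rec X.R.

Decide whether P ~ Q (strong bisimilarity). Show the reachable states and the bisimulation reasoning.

Reachable graph of P (7 states):
  u0 = b.(b.0 + 0 | 0) + (b.(0 | 0))\{a} + (b.0\{a} + a.(0 + 0) + ((0 + 0)\{a} + a.b.0)) → -a-> u1, -a-> u2, -b-> u3, -b-> u4, -b-> u5
  u1 = 0 + 0 → deadlocked
  u2 = b.0 → -b-> u6
  u3 = (0 | 0)\{a} → deadlocked
  u4 = 0\{a} → deadlocked
  u5 = b.0 + 0 | 0 → -b-> u6
  u6 = 0 → deadlocked
Reachable graph of Q (6 states):
  v0 = b.(b.0 + 0 | 0) + (b.(0 | 0))\{a} + (b.0\{a} + a.(0 + 0) + ((0 + 0)\{a} + b.0)) → -a-> v1, -b-> v2, -b-> v3, -b-> v4, -b-> v5
  v1 = 0 + 0 → deadlocked
  v2 = (0 | 0)\{a} → deadlocked
  v3 = 0 → deadlocked
  v4 = 0\{a} → deadlocked
  v5 = b.0 + 0 | 0 → -b-> v3
Coarsest stable partition (strong bisimilarity classes):
  B0 = {u0}
  B1 = {u1, u3, u4, u6, v1, v2, v3, v4}
  B2 = {u2, u5, v5}
  B3 = {v0}
u0 ∈ B0, v0 ∈ B3 → different blocks

not bisimilar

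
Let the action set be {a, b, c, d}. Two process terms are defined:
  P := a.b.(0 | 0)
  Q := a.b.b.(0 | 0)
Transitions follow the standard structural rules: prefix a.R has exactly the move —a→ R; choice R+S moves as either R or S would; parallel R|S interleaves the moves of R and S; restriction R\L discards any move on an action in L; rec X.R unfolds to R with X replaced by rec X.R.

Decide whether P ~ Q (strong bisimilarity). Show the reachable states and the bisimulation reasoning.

Reachable graph of P (3 states):
  u0 = a.b.(0 | 0) has moves ··a··> u1
  u1 = b.(0 | 0) has moves ··b··> u2
  u2 = 0 | 0 has moves stopped
Reachable graph of Q (4 states):
  v0 = a.b.b.(0 | 0) has moves ··a··> v1
  v1 = b.b.(0 | 0) has moves ··b··> v2
  v2 = b.(0 | 0) has moves ··b··> v3
  v3 = 0 | 0 has moves stopped
Coarsest stable partition (strong bisimilarity classes):
  B0 = {u0}
  B1 = {u1, v2}
  B2 = {u2, v3}
  B3 = {v0}
  B4 = {v1}
u0 ∈ B0, v0 ∈ B3 → different blocks

P ≁ Q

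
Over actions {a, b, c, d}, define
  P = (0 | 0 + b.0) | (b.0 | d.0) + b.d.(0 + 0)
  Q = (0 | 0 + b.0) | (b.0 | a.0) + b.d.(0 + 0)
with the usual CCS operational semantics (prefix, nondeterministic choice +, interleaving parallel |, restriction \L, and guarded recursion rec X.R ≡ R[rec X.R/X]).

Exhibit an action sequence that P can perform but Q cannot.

d

P's transition system — 10 states:
  u0 = (0 | 0 + b.0) | (b.0 | d.0) + b.d.(0 + 0) → =b=> u1, =b=> u2, =b=> u3, =d=> u4
  u1 = (0 | 0 + b.0) | (0 | d.0) → =b=> u5, =d=> u6
  u2 = 0 | (b.0 | d.0) → =b=> u5, =d=> u7
  u3 = d.(0 + 0) → =d=> u8
  u4 = (0 | 0 + b.0) | (b.0 | 0) → =b=> u6, =b=> u7
  u5 = 0 | (0 | d.0) → =d=> u9
  u6 = (0 | 0 + b.0) | (0 | 0) → =b=> u9
  u7 = 0 | (b.0 | 0) → =b=> u9
  u8 = 0 + 0 → ·
  u9 = 0 | (0 | 0) → ·
Q's transition system — 10 states:
  v0 = (0 | 0 + b.0) | (b.0 | a.0) + b.d.(0 + 0) → =a=> v1, =b=> v2, =b=> v3, =b=> v4
  v1 = (0 | 0 + b.0) | (b.0 | 0) → =b=> v5, =b=> v6
  v2 = (0 | 0 + b.0) | (0 | a.0) → =a=> v5, =b=> v7
  v3 = 0 | (b.0 | a.0) → =a=> v6, =b=> v7
  v4 = d.(0 + 0) → =d=> v8
  v5 = (0 | 0 + b.0) | (0 | 0) → =b=> v9
  v6 = 0 | (b.0 | 0) → =b=> v9
  v7 = 0 | (0 | a.0) → =a=> v9
  v8 = 0 + 0 → ·
  v9 = 0 | (0 | 0) → ·
Trace ⟨d⟩ through P, begin at {u0}:
  after d @ step 1: {u4}
  P completes σ.
Trace ⟨d⟩ through Q, begin at {v0}:
  after d @ step 1: ∅ (Q stuck)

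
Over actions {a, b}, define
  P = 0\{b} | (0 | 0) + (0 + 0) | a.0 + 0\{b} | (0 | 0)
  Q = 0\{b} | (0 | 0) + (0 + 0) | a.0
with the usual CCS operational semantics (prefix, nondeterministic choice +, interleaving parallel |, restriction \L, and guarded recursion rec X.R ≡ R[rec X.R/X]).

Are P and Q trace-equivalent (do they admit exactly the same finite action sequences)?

traces(P) = traces(Q)

Reachable graph of P (2 states):
  u0 = 0\{b} | (0 | 0) + (0 + 0) | a.0 + 0\{b} | (0 | 0) ⊢ -a-> u1
  u1 = (0 + 0) | 0 ⊢ deadlocked
Reachable graph of Q (2 states):
  v0 = 0\{b} | (0 | 0) + (0 + 0) | a.0 ⊢ -a-> v1
  v1 = (0 + 0) | 0 ⊢ deadlocked
Partition-refinement fixed point:
  B0 = {u0, v0}
  B1 = {u1, v1}
u0 ∈ B0, v0 ∈ B0 → same block
Bisimilar ⇒ trace-equivalent.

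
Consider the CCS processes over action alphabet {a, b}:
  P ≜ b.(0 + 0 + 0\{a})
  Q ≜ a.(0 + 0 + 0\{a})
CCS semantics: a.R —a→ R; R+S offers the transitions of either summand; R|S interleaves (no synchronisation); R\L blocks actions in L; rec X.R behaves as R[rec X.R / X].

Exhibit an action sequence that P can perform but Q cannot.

Reachable graph of P (2 states):
  u0 = b.(0 + 0 + 0\{a}) → =b=> u1
  u1 = 0 + 0 + 0\{a} → deadlocked
Reachable graph of Q (2 states):
  v0 = a.(0 + 0 + 0\{a}) → =a=> v1
  v1 = 0 + 0 + 0\{a} → deadlocked
Executing b from P (initial set {u0}):
  step 1 (b): {u1}
  — P admits the full trace.
Executing b from Q (initial set {v0}):
  step 1 (b): ∅  — Q cannot continue

b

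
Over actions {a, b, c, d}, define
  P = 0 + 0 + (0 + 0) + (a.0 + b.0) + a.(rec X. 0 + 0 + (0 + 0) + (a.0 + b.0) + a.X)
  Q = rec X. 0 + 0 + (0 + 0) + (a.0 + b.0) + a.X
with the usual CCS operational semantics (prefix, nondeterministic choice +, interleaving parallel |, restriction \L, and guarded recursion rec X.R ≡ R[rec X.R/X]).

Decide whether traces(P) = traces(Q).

traces(P) = traces(Q)

LTS(P): 3 reachable states
  u0 = 0 + 0 + (0 + 0) + (a.0 + b.0) + a.(rec X. 0 + 0 + (0 + 0) + (a.0 + b.0) + a.X) :: ··a··> u1, ··a··> u2, ··b··> u1
  u1 = 0 :: ∅
  u2 = rec X. 0 + 0 + (0 + 0) + (a.0 + b.0) + a.X :: ··a··> u1, ··a··> u2, ··b··> u1
LTS(Q): 2 reachable states
  v0 = rec X. 0 + 0 + (0 + 0) + (a.0 + b.0) + a.X :: ··a··> v0, ··a··> v1, ··b··> v1
  v1 = 0 :: ∅
Bisimilarity quotient blocks:
  B0 = {u0, u2, v0}
  B1 = {u1, v1}
u0 ∈ B0, v0 ∈ B0 → same block
Bisimilar ⇒ trace-equivalent.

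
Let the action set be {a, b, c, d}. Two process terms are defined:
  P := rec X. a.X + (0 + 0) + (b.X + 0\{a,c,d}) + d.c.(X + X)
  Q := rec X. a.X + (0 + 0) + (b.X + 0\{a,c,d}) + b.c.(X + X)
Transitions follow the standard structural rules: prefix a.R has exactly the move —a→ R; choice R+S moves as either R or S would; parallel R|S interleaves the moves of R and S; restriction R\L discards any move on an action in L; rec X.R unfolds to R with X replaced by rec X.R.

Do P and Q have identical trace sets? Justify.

NO — witness ⟨d⟩

Reachable graph of P (3 states):
  m0 = rec X. a.X + (0 + 0) + (b.X + 0\{a,c,d}) + d.c.(X + X) has moves --a--▸ m0, --b--▸ m0, --d--▸ m1
  m1 = c.((rec X. a.X + (0 + 0) + (b.X + 0\{a,c,d}) + d.c.(X + X)) + (rec X. a.X + (0 + 0) + (b.X + 0\{a,c,d}) + d.c.(X + X))) has moves --c--▸ m2
  m2 = (rec X. a.X + (0 + 0) + (b.X + 0\{a,c,d}) + d.c.(X + X)) + (rec X. a.X + (0 + 0) + (b.X + 0\{a,c,d}) + d.c.(X + X)) has moves --a--▸ m0, --b--▸ m0, --d--▸ m1
Reachable graph of Q (3 states):
  n0 = rec X. a.X + (0 + 0) + (b.X + 0\{a,c,d}) + b.c.(X + X) has moves --a--▸ n0, --b--▸ n0, --b--▸ n1
  n1 = c.((rec X. a.X + (0 + 0) + (b.X + 0\{a,c,d}) + b.c.(X + X)) + (rec X. a.X + (0 + 0) + (b.X + 0\{a,c,d}) + b.c.(X + X))) has moves --c--▸ n2
  n2 = (rec X. a.X + (0 + 0) + (b.X + 0\{a,c,d}) + b.c.(X + X)) + (rec X. a.X + (0 + 0) + (b.X + 0\{a,c,d}) + b.c.(X + X)) has moves --a--▸ n0, --b--▸ n0, --b--▸ n1
Trace ⟨d⟩ through P, begin at {m0}:
  step 1 (d): {m1}
  ✓ P
Trace ⟨d⟩ through Q, begin at {n0}:
  step 1 (d): no successor for Q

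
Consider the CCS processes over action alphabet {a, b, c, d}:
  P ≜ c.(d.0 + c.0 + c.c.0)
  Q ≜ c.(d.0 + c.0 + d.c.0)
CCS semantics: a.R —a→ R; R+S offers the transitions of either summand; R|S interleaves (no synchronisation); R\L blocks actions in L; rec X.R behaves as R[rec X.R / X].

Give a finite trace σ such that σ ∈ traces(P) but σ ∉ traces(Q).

LTS(P): 4 reachable states
  m0 = c.(d.0 + c.0 + c.c.0) :: —c→ m1
  m1 = d.0 + c.0 + c.c.0 :: —c→ m2, —c→ m3, —d→ m2
  m2 = 0 :: deadlocked
  m3 = c.0 :: —c→ m2
LTS(Q): 4 reachable states
  n0 = c.(d.0 + c.0 + d.c.0) :: —c→ n1
  n1 = d.0 + c.0 + d.c.0 :: —c→ n2, —d→ n2, —d→ n3
  n2 = 0 :: deadlocked
  n3 = c.0 :: —c→ n2
Executing ccc from P (initial set {m0}):
  step 1 (c): {m1}
  step 2 (c): {m2, m3}
  step 3 (c): {m2}
  ✓ P
Executing ccc from Q (initial set {n0}):
  step 1 (c): {n1}
  step 2 (c): {n2}
  step 3 (c): no successor for Q

ccc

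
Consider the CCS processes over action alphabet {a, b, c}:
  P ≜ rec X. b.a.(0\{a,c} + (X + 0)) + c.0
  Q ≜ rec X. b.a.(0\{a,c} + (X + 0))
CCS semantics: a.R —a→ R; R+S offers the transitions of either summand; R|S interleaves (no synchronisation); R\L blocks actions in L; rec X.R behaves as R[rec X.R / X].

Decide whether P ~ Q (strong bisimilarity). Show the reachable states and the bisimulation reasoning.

LTS(P): 4 reachable states
  m0 = rec X. b.a.(0\{a,c} + (X + 0)) + c.0 has moves —b→ m1, —c→ m2
  m1 = a.(0\{a,c} + ((rec X. b.a.(0\{a,c} + (X + 0)) + c.0) + 0)) has moves —a→ m3
  m2 = 0 has moves stopped
  m3 = 0\{a,c} + ((rec X. b.a.(0\{a,c} + (X + 0)) + c.0) + 0) has moves —b→ m1, —c→ m2
LTS(Q): 3 reachable states
  n0 = rec X. b.a.(0\{a,c} + (X + 0)) has moves —b→ n1
  n1 = a.(0\{a,c} + ((rec X. b.a.(0\{a,c} + (X + 0))) + 0)) has moves —a→ n2
  n2 = 0\{a,c} + ((rec X. b.a.(0\{a,c} + (X + 0))) + 0) has moves —b→ n1
Partition-refinement fixed point:
  B0 = {m0, m3}
  B1 = {m1}
  B2 = {m2}
  B3 = {n0, n2}
  B4 = {n1}
m0 ∈ B0, n0 ∈ B3 → different blocks

NO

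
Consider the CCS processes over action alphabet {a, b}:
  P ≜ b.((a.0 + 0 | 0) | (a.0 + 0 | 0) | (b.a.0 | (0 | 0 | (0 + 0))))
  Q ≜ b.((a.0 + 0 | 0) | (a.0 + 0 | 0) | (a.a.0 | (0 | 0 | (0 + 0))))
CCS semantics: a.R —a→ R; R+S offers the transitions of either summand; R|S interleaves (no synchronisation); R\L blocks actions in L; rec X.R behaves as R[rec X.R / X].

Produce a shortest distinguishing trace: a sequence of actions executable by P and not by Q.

bb

LTS(P): 13 reachable states
  p0 = b.((a.0 + 0 | 0) | (a.0 + 0 | 0) | (b.a.0 | (0 | 0 | (0 + 0)))) has moves -b-> p1
  p1 = (a.0 + 0 | 0) | (a.0 + 0 | 0) | (b.a.0 | (0 | 0 | (0 + 0))) has moves -a-> p2, -a-> p3, -b-> p4
  p2 = (a.0 + 0 | 0) | 0 | (b.a.0 | (0 | 0 | (0 + 0))) has moves -a-> p5, -b-> p6
  p3 = 0 | (a.0 + 0 | 0) | (b.a.0 | (0 | 0 | (0 + 0))) has moves -a-> p5, -b-> p7
  p4 = (a.0 + 0 | 0) | (a.0 + 0 | 0) | (a.0 | (0 | 0 | (0 + 0))) has moves -a-> p6, -a-> p7, -a-> p8
  p5 = 0 | 0 | (b.a.0 | (0 | 0 | (0 + 0))) has moves -b-> p9
  p6 = (a.0 + 0 | 0) | 0 | (a.0 | (0 | 0 | (0 + 0))) has moves -a-> p10, -a-> p9
  p7 = 0 | (a.0 + 0 | 0) | (a.0 | (0 | 0 | (0 + 0))) has moves -a-> p11, -a-> p9
  p8 = (a.0 + 0 | 0) | (a.0 + 0 | 0) | (0 | (0 | 0 | (0 + 0))) has moves -a-> p10, -a-> p11
  p9 = 0 | 0 | (a.0 | (0 | 0 | (0 + 0))) has moves -a-> p12
  p10 = (a.0 + 0 | 0) | 0 | (0 | (0 | 0 | (0 + 0))) has moves -a-> p12
  p11 = 0 | (a.0 + 0 | 0) | (0 | (0 | 0 | (0 + 0))) has moves -a-> p12
  p12 = 0 | 0 | (0 | (0 | 0 | (0 + 0))) has moves ·
LTS(Q): 13 reachable states
  q0 = b.((a.0 + 0 | 0) | (a.0 + 0 | 0) | (a.a.0 | (0 | 0 | (0 + 0)))) has moves -b-> q1
  q1 = (a.0 + 0 | 0) | (a.0 + 0 | 0) | (a.a.0 | (0 | 0 | (0 + 0))) has moves -a-> q2, -a-> q3, -a-> q4
  q2 = (a.0 + 0 | 0) | (a.0 + 0 | 0) | (a.0 | (0 | 0 | (0 + 0))) has moves -a-> q5, -a-> q6, -a-> q7
  q3 = (a.0 + 0 | 0) | 0 | (a.a.0 | (0 | 0 | (0 + 0))) has moves -a-> q6, -a-> q8
  q4 = 0 | (a.0 + 0 | 0) | (a.a.0 | (0 | 0 | (0 + 0))) has moves -a-> q7, -a-> q8
  q5 = (a.0 + 0 | 0) | (a.0 + 0 | 0) | (0 | (0 | 0 | (0 + 0))) has moves -a-> q10, -a-> q9
  q6 = (a.0 + 0 | 0) | 0 | (a.0 | (0 | 0 | (0 + 0))) has moves -a-> q11, -a-> q9
  q7 = 0 | (a.0 + 0 | 0) | (a.0 | (0 | 0 | (0 + 0))) has moves -a-> q10, -a-> q11
  q8 = 0 | 0 | (a.a.0 | (0 | 0 | (0 + 0))) has moves -a-> q11
  q9 = (a.0 + 0 | 0) | 0 | (0 | (0 | 0 | (0 + 0))) has moves -a-> q12
  q10 = 0 | (a.0 + 0 | 0) | (0 | (0 | 0 | (0 + 0))) has moves -a-> q12
  q11 = 0 | 0 | (a.0 | (0 | 0 | (0 + 0))) has moves -a-> q12
  q12 = 0 | 0 | (0 | (0 | 0 | (0 + 0))) has moves ·
Trace ⟨bb⟩ through P, begin at {p0}:
  [1] b ⇒ {p1}
  [2] b ⇒ {p4}
  ✓ P
Trace ⟨bb⟩ through Q, begin at {q0}:
  [1] b ⇒ {q1}
  [2] b ⇒ ∅ (Q stuck)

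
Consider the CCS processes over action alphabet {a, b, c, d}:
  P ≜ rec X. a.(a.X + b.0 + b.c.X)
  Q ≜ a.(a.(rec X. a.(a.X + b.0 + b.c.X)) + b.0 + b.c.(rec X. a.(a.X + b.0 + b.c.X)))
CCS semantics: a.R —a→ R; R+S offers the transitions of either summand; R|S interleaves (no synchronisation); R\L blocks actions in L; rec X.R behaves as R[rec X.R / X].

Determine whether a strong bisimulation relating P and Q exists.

bisimilar

Reachable graph of P (4 states):
  p0 = rec X. a.(a.X + b.0 + b.c.X) → -a-> p1
  p1 = a.(rec X. a.(a.X + b.0 + b.c.X)) + b.0 + b.c.(rec X. a.(a.X + b.0 + b.c.X)) → -a-> p0, -b-> p2, -b-> p3
  p2 = 0 → (no moves)
  p3 = c.(rec X. a.(a.X + b.0 + b.c.X)) → -c-> p0
Reachable graph of Q (5 states):
  q0 = a.(a.(rec X. a.(a.X + b.0 + b.c.X)) + b.0 + b.c.(rec X. a.(a.X + b.0 + b.c.X))) → -a-> q1
  q1 = a.(rec X. a.(a.X + b.0 + b.c.X)) + b.0 + b.c.(rec X. a.(a.X + b.0 + b.c.X)) → -a-> q2, -b-> q3, -b-> q4
  q2 = rec X. a.(a.X + b.0 + b.c.X) → -a-> q1
  q3 = 0 → (no moves)
  q4 = c.(rec X. a.(a.X + b.0 + b.c.X)) → -c-> q2
Partition-refinement fixed point:
  B0 = {p0, q0, q2}
  B1 = {p1, q1}
  B2 = {p3, q4}
  B3 = {p2, q3}
p0 ∈ B0, q0 ∈ B0 → same block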